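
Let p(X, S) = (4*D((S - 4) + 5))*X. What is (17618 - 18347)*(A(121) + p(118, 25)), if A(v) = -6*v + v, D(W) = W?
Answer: -8505243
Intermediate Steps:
A(v) = -5*v
p(X, S) = X*(4 + 4*S) (p(X, S) = (4*((S - 4) + 5))*X = (4*((-4 + S) + 5))*X = (4*(1 + S))*X = (4 + 4*S)*X = X*(4 + 4*S))
(17618 - 18347)*(A(121) + p(118, 25)) = (17618 - 18347)*(-5*121 + 4*118*(1 + 25)) = -729*(-605 + 4*118*26) = -729*(-605 + 12272) = -729*11667 = -8505243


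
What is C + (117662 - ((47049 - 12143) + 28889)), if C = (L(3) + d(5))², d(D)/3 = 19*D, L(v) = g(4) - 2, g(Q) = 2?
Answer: 135092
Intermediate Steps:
L(v) = 0 (L(v) = 2 - 2 = 0)
d(D) = 57*D (d(D) = 3*(19*D) = 57*D)
C = 81225 (C = (0 + 57*5)² = (0 + 285)² = 285² = 81225)
C + (117662 - ((47049 - 12143) + 28889)) = 81225 + (117662 - ((47049 - 12143) + 28889)) = 81225 + (117662 - (34906 + 28889)) = 81225 + (117662 - 1*63795) = 81225 + (117662 - 63795) = 81225 + 53867 = 135092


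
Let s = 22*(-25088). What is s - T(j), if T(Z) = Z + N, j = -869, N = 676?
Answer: -551743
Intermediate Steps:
T(Z) = 676 + Z (T(Z) = Z + 676 = 676 + Z)
s = -551936
s - T(j) = -551936 - (676 - 869) = -551936 - 1*(-193) = -551936 + 193 = -551743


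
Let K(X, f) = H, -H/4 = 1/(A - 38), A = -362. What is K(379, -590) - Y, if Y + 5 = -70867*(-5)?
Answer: -35432999/100 ≈ -3.5433e+5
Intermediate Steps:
H = 1/100 (H = -4/(-362 - 38) = -4/(-400) = -4*(-1/400) = 1/100 ≈ 0.010000)
K(X, f) = 1/100
Y = 354330 (Y = -5 - 70867*(-5) = -5 + 354335 = 354330)
K(379, -590) - Y = 1/100 - 1*354330 = 1/100 - 354330 = -35432999/100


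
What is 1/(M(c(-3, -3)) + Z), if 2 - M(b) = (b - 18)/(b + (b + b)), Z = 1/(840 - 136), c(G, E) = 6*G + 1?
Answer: 35904/47219 ≈ 0.76037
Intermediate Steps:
c(G, E) = 1 + 6*G
Z = 1/704 ≈ 0.0014205
M(b) = 2 - (-18 + b)/(3*b) (M(b) = 2 - (b - 18)/(b + (b + b)) = 2 - (-18 + b)/(b + 2*b) = 2 - (-18 + b)/(3*b))
1/(M(c(-3, -3)) + Z) = 1/((5/3 + 6/(1 + 6*(-3))) + 1/704) = 1/((5/3 + 6/(1 - 18)) + 1/704) = 1/((5/3 + 6/(-17)) + 1/704) = 1/((5/3 + 6*(-1/17)) + 1/704) = 1/((5/3 - 6/17) + 1/704) = 1/(67/51 + 1/704) = 1/(47219/35904) = 35904/47219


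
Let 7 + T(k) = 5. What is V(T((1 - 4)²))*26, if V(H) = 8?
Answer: 208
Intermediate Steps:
T(k) = -2 (T(k) = -7 + 5 = -2)
V(T((1 - 4)²))*26 = 8*26 = 208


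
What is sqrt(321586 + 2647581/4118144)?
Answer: sqrt(85215988329731890)/514768 ≈ 567.09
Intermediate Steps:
sqrt(321586 + 2647581/4118144) = sqrt(1324340103965/4118144) = sqrt(85215988329731890)/514768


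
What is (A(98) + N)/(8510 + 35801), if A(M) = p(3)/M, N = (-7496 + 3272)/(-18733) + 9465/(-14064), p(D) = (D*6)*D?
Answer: 40493051/17334442639696 ≈ 2.3360e-6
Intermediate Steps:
p(D) = 6*D² (p(D) = (6*D)*D = 6*D²)
N = -3572773/7983664 (N = -4224*(-1/18733) + 9465*(-1/14064) = 384/1703 - 3155/4688 = -3572773/7983664 ≈ -0.44751)
A(M) = 54/M (A(M) = (6*3²)/M = (6*9)/M = 54/M)
(A(98) + N)/(8510 + 35801) = (54/98 - 3572773/7983664)/(8510 + 35801) = (54*(1/98) - 3572773/7983664)/44311 = (27/49 - 3572773/7983664)*(1/44311) = (40493051/391199536)*(1/44311) = 40493051/17334442639696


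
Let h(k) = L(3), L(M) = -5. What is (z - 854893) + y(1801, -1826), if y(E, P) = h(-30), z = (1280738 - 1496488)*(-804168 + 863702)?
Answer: -12845315398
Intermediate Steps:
z = -12844460500 (z = -215750*59534 = -12844460500)
h(k) = -5
y(E, P) = -5
(z - 854893) + y(1801, -1826) = (-12844460500 - 854893) - 5 = -12845315393 - 5 = -12845315398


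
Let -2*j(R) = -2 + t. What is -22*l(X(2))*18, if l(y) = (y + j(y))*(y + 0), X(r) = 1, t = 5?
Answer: 198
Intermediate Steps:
j(R) = -3/2 (j(R) = -(-2 + 5)/2 = -½*3 = -3/2)
l(y) = y*(-3/2 + y) (l(y) = (y - 3/2)*(y + 0) = (-3/2 + y)*y = y*(-3/2 + y))
-22*l(X(2))*18 = -11*(-3 + 2*1)*18 = -11*(-3 + 2)*18 = -11*(-1)*18 = -22*(-½)*18 = 11*18 = 198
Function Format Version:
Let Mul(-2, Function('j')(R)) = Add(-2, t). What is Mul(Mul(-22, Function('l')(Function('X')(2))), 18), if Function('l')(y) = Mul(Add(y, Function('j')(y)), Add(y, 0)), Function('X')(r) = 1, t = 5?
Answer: 198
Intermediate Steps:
Function('j')(R) = Rational(-3, 2) (Function('j')(R) = Mul(Rational(-1, 2), Add(-2, 5)) = Mul(Rational(-1, 2), 3) = Rational(-3, 2))
Function('l')(y) = Mul(y, Add(Rational(-3, 2), y)) (Function('l')(y) = Mul(Add(y, Rational(-3, 2)), Add(y, 0)) = Mul(Add(Rational(-3, 2), y), y) = Mul(y, Add(Rational(-3, 2), y)))
Mul(Mul(-22, Function('l')(Function('X')(2))), 18) = Mul(Mul(-22, Mul(Rational(1, 2), 1, Add(-3, Mul(2, 1)))), 18) = Mul(Mul(-22, Mul(Rational(1, 2), 1, Add(-3, 2))), 18) = Mul(Mul(-22, Mul(Rational(1, 2), 1, -1)), 18) = Mul(Mul(-22, Rational(-1, 2)), 18) = Mul(11, 18) = 198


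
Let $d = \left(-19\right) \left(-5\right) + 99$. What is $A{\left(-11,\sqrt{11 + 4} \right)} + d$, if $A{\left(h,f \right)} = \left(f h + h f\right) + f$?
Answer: $194 - 21 \sqrt{15} \approx 112.67$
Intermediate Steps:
$A{\left(h,f \right)} = f + 2 f h$ ($A{\left(h,f \right)} = \left(f h + f h\right) + f = 2 f h + f = f + 2 f h$)
$d = 194$ ($d = 95 + 99 = 194$)
$A{\left(-11,\sqrt{11 + 4} \right)} + d = \sqrt{11 + 4} \left(1 + 2 \left(-11\right)\right) + 194 = \sqrt{15} \left(1 - 22\right) + 194 = \sqrt{15} \left(-21\right) + 194 = - 21 \sqrt{15} + 194 = 194 - 21 \sqrt{15}$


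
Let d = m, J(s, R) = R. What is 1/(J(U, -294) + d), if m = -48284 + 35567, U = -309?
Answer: -1/13011 ≈ -7.6858e-5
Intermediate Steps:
m = -12717
d = -12717
1/(J(U, -294) + d) = 1/(-294 - 12717) = 1/(-13011) = -1/13011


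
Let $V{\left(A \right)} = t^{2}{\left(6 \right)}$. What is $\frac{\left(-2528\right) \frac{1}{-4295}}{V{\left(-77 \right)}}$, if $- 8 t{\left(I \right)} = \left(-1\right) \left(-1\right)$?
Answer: $\frac{161792}{4295} \approx 37.67$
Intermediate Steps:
$t{\left(I \right)} = - \frac{1}{8}$ ($t{\left(I \right)} = - \frac{\left(-1\right) \left(-1\right)}{8} = \left(- \frac{1}{8}\right) 1 = - \frac{1}{8}$)
$V{\left(A \right)} = \frac{1}{64}$ ($V{\left(A \right)} = \left(- \frac{1}{8}\right)^{2} = \frac{1}{64}$)
$\frac{\left(-2528\right) \frac{1}{-4295}}{V{\left(-77 \right)}} = - \frac{2528}{-4295} \frac{1}{\frac{1}{64}} = \left(-2528\right) \left(- \frac{1}{4295}\right) 64 = \frac{2528}{4295} \cdot 64 = \frac{161792}{4295}$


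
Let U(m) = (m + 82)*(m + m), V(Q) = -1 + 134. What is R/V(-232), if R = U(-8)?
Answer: -1184/133 ≈ -8.9023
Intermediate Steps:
V(Q) = 133
U(m) = 2*m*(82 + m) (U(m) = (82 + m)*(2*m) = 2*m*(82 + m))
R = -1184 (R = 2*(-8)*(82 - 8) = 2*(-8)*74 = -1184)
R/V(-232) = -1184/133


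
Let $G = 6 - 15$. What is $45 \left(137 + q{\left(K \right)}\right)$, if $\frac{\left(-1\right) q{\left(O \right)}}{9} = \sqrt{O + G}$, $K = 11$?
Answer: $6165 - 405 \sqrt{2} \approx 5592.2$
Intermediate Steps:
$G = -9$ ($G = 6 - 15 = -9$)
$q{\left(O \right)} = - 9 \sqrt{-9 + O}$ ($q{\left(O \right)} = - 9 \sqrt{O - 9} = - 9 \sqrt{-9 + O}$)
$45 \left(137 + q{\left(K \right)}\right) = 45 \left(137 - 9 \sqrt{-9 + 11}\right) = 45 \left(137 - 9 \sqrt{2}\right) = 6165 - 405 \sqrt{2}$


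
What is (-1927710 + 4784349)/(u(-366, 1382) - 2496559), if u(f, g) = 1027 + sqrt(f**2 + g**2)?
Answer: -1782208509237/1556919479786 - 2856639*sqrt(510970)/3113838959572 ≈ -1.1454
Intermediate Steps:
(-1927710 + 4784349)/(u(-366, 1382) - 2496559) = (-1927710 + 4784349)/((1027 + sqrt((-366)**2 + 1382**2)) - 2496559) = 2856639/((1027 + sqrt(133956 + 1909924)) - 2496559) = 2856639/((1027 + sqrt(2043880)) - 2496559) = 2856639/((1027 + 2*sqrt(510970)) - 2496559) = 2856639/(-2495532 + 2*sqrt(510970))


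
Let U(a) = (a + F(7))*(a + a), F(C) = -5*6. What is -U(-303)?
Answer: -201798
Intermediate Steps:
F(C) = -30
U(a) = 2*a*(-30 + a) (U(a) = (a - 30)*(a + a) = (-30 + a)*(2*a) = 2*a*(-30 + a))
-U(-303) = -2*(-303)*(-30 - 303) = -2*(-303)*(-333) = -1*201798 = -201798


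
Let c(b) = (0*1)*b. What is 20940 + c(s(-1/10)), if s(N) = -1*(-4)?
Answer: 20940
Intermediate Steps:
s(N) = 4
c(b) = 0 (c(b) = 0*b = 0)
20940 + c(s(-1/10)) = 20940 + 0 = 20940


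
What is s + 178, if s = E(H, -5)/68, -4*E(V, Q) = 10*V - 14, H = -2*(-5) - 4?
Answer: 24185/136 ≈ 177.83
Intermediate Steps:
H = 6 (H = 10 - 4 = 6)
E(V, Q) = 7/2 - 5*V/2 (E(V, Q) = -(10*V - 14)/4 = -(-14 + 10*V)/4 = 7/2 - 5*V/2)
s = -23/136 (s = (7/2 - 5/2*6)/68 = (7/2 - 15)*(1/68) = -23/2*1/68 = -23/136 ≈ -0.16912)
s + 178 = -23/136 + 178 = 24185/136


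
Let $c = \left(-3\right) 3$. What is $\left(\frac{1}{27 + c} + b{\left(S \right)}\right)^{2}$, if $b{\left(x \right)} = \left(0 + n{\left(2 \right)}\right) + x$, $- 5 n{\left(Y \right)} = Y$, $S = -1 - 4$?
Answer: $\frac{231361}{8100} \approx 28.563$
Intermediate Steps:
$S = -5$
$n{\left(Y \right)} = - \frac{Y}{5}$
$c = -9$
$b{\left(x \right)} = - \frac{2}{5} + x$ ($b{\left(x \right)} = \left(0 - \frac{2}{5}\right) + x = - \frac{2}{5} + x$)
$\left(\frac{1}{27 + c} + b{\left(S \right)}\right)^{2} = \left(\frac{1}{27 - 9} - \frac{27}{5}\right)^{2} = \left(\frac{1}{18} - \frac{27}{5}\right)^{2} = \left(- \frac{481}{90}\right)^{2} = \frac{231361}{8100}$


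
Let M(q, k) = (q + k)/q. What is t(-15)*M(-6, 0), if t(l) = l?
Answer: -15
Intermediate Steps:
M(q, k) = (k + q)/q
t(-15)*M(-6, 0) = -15*(0 - 6)/(-6) = -(-5)*(-6)/2 = -15*1 = -15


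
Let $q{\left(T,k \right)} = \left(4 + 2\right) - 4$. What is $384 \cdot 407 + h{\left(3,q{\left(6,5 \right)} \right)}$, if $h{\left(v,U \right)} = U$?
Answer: $156290$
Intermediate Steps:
$q{\left(T,k \right)} = 2$ ($q{\left(T,k \right)} = 6 - 4 = 2$)
$384 \cdot 407 + h{\left(3,q{\left(6,5 \right)} \right)} = 384 \cdot 407 + 2 = 156288 + 2 = 156290$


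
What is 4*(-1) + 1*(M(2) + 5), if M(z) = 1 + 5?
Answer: 7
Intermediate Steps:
M(z) = 6
4*(-1) + 1*(M(2) + 5) = 4*(-1) + 1*(6 + 5) = -4 + 1*11 = -4 + 11 = 7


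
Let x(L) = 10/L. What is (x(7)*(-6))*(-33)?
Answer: 1980/7 ≈ 282.86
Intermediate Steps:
(x(7)*(-6))*(-33) = ((10/7)*(-6))*(-33) = -60/7*(-33) = 1980/7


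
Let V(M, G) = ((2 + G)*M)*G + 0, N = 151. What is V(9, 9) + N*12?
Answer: 2703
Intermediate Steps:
V(M, G) = G*M*(2 + G) (V(M, G) = (M*(2 + G))*G + 0 = G*M*(2 + G) + 0 = G*M*(2 + G))
V(9, 9) + N*12 = 9*9*(2 + 9) + 151*12 = 9*9*11 + 1812 = 891 + 1812 = 2703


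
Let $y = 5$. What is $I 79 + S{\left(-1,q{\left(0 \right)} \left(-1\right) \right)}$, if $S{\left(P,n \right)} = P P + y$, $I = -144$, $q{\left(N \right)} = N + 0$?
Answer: $-11370$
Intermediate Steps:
$q{\left(N \right)} = N$
$S{\left(P,n \right)} = 5 + P^{2}$ ($S{\left(P,n \right)} = P P + 5 = P^{2} + 5 = 5 + P^{2}$)
$I 79 + S{\left(-1,q{\left(0 \right)} \left(-1\right) \right)} = \left(-144\right) 79 + \left(5 + \left(-1\right)^{2}\right) = -11376 + \left(5 + 1\right) = -11376 + 6 = -11370$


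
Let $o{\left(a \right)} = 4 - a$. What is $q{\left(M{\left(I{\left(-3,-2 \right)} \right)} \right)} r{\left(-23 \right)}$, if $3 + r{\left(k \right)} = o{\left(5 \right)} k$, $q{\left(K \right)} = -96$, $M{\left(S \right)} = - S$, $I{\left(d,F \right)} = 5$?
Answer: $-1920$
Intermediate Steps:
$r{\left(k \right)} = -3 - k$ ($r{\left(k \right)} = -3 + \left(4 - 5\right) k = -3 - k$)
$q{\left(M{\left(I{\left(-3,-2 \right)} \right)} \right)} r{\left(-23 \right)} = - 96 \left(-3 - -23\right) = - 96 \left(-3 + 23\right) = \left(-96\right) 20 = -1920$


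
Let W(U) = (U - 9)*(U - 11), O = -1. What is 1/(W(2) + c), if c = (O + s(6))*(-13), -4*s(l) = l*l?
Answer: 1/193 ≈ 0.0051813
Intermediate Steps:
s(l) = -l**2/4 (s(l) = -l*l/4 = -l**2/4)
c = 130 (c = (-1 - 1/4*6**2)*(-13) = (-1 - 1/4*36)*(-13) = (-1 - 9)*(-13) = -10*(-13) = 130)
W(U) = (-11 + U)*(-9 + U) (W(U) = (-9 + U)*(-11 + U) = (-11 + U)*(-9 + U))
1/(W(2) + c) = 1/((99 + 2**2 - 20*2) + 130) = 1/((99 + 4 - 40) + 130) = 1/(63 + 130) = 1/193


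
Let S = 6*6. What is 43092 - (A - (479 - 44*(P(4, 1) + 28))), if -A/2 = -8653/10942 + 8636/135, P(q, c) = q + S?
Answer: 30064367672/738585 ≈ 40705.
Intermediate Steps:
S = 36
P(q, c) = 36 + q (P(q, c) = q + 36 = 36 + q)
A = -93326957/738585 (A = -2*(-8653/10942 + 8636/135) = -2*93326957/1477170 = -93326957/738585 ≈ -126.36)
43092 - (A - (479 - 44*(P(4, 1) + 28))) = 43092 - (-93326957/738585 - (479 - 44*((36 + 4) + 28))) = 43092 - (-93326957/738585 - (479 - 44*(40 + 28))) = 43092 - (-93326957/738585 - (479 - 44*68)) = 43092 - (-93326957/738585 - (479 - 1*2992)) = 43092 - (-93326957/738585 - (479 - 2992)) = 43092 - (-93326957/738585 - 1*(-2513)) = 43092 - (-93326957/738585 + 2513) = 43092 - 1*1762737148/738585 = 43092 - 1762737148/738585 = 30064367672/738585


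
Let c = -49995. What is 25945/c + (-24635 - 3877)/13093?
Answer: -353031065/130916907 ≈ -2.6966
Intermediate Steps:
25945/c + (-24635 - 3877)/13093 = 25945/(-49995) + (-24635 - 3877)/13093 = 25945*(-1/49995) - 28512*1/13093 = -5189/9999 - 28512/13093 = -353031065/130916907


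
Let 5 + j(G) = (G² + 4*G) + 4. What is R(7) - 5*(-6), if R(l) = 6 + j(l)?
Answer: 112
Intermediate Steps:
j(G) = -1 + G² + 4*G (j(G) = -5 + ((G² + 4*G) + 4) = -5 + (4 + G² + 4*G) = -1 + G² + 4*G)
R(l) = 5 + l² + 4*l (R(l) = 6 + (-1 + l² + 4*l) = 5 + l² + 4*l)
R(7) - 5*(-6) = (5 + 7² + 4*7) - 5*(-6) = (5 + 49 + 28) + 30 = 82 + 30 = 112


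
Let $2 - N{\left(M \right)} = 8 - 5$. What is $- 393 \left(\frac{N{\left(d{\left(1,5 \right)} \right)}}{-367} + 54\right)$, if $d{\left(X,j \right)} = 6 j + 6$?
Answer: $- \frac{7788867}{367} \approx -21223.0$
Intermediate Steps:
$d{\left(X,j \right)} = 6 + 6 j$
$N{\left(M \right)} = -1$ ($N{\left(M \right)} = 2 - \left(8 - 5\right) = 2 - 3 = -1$)
$- 393 \left(\frac{N{\left(d{\left(1,5 \right)} \right)}}{-367} + 54\right) = - 393 \left(- \frac{1}{-367} + 54\right) = - 393 \left(\left(-1\right) \left(- \frac{1}{367}\right) + 54\right) = - 393 \left(\frac{1}{367} + 54\right) = \left(-393\right) \frac{19819}{367} = - \frac{7788867}{367}$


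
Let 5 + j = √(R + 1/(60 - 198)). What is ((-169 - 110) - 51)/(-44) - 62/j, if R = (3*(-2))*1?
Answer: 149745/8558 + 62*I*√114402/4279 ≈ 17.498 + 4.9008*I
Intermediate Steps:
R = -6 (R = -6*1 = -6)
j = -5 + I*√114402/138 (j = -5 + √(-6 + 1/(60 - 198)) = -5 + √(-6 + 1/(-138)) = -5 + √(-6 - 1/138) = -5 + √(-829/138) = -5 + I*√114402/138 ≈ -5.0 + 2.451*I)
((-169 - 110) - 51)/(-44) - 62/j = ((-169 - 110) - 51)/(-44) - 62/(-5 + I*√114402/138) = (-279 - 51)*(-1/44) - 62/(-5 + I*√114402/138) = -330*(-1/44) - 62/(-5 + I*√114402/138) = 15/2 - 62/(-5 + I*√114402/138)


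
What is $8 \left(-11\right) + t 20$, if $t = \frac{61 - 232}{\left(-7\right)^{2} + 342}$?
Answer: $- \frac{37828}{391} \approx -96.747$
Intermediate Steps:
$t = - \frac{171}{391}$ ($t = - \frac{171}{49 + 342} = - \frac{171}{391} \approx -0.43734$)
$8 \left(-11\right) + t 20 = 8 \left(-11\right) - \frac{3420}{391} = -88 - \frac{3420}{391} = - \frac{37828}{391}$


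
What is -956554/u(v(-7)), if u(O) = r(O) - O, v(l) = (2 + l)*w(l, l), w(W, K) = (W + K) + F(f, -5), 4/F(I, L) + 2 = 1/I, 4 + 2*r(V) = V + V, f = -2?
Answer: 478277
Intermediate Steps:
r(V) = -2 + V (r(V) = -2 + (V + V)/2 = -2 + (2*V)/2 = -2 + V)
F(I, L) = 4/(-2 + 1/I)
w(W, K) = -8/5 + K + W (w(W, K) = (W + K) - 4*(-2)/(-1 + 2*(-2)) = (K + W) - 4*(-2)/(-1 - 4) = (K + W) - 4*(-2)/(-5) = (K + W) - 4*(-2)*(-⅕) = (K + W) - 8/5 = -8/5 + K + W)
v(l) = (2 + l)*(-8/5 + 2*l) (v(l) = (2 + l)*(-8/5 + l + l) = (2 + l)*(-8/5 + 2*l))
u(O) = -2 (u(O) = (-2 + O) - O = -2)
-956554/u(v(-7)) = -956554/(-2) = -956554*(-½) = 478277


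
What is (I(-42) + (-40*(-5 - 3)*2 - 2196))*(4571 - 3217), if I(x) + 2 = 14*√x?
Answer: -2109532 + 18956*I*√42 ≈ -2.1095e+6 + 1.2285e+5*I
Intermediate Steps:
I(x) = -2 + 14*√x
(I(-42) + (-40*(-5 - 3)*2 - 2196))*(4571 - 3217) = ((-2 + 14*√(-42)) + (-40*(-5 - 3)*2 - 2196))*(4571 - 3217) = ((-2 + 14*(I*√42)) + (-40*(-8)*2 - 2196))*1354 = ((-2 + 14*I*√42) + (-10*(-32)*2 - 2196))*1354 = ((-2 + 14*I*√42) + (320*2 - 2196))*1354 = ((-2 + 14*I*√42) + (640 - 2196))*1354 = ((-2 + 14*I*√42) - 1556)*1354 = (-1558 + 14*I*√42)*1354 = -2109532 + 18956*I*√42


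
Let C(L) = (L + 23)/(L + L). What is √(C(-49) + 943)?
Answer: 2*√11555/7 ≈ 30.713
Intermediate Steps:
C(L) = (23 + L)/(2*L) (C(L) = (23 + L)/((2*L)) = (23 + L)*(1/(2*L)) = (23 + L)/(2*L))
√(C(-49) + 943) = √((½)*(23 - 49)/(-49) + 943) = √((½)*(-1/49)*(-26) + 943) = √(13/49 + 943) = √(46220/49) = 2*√11555/7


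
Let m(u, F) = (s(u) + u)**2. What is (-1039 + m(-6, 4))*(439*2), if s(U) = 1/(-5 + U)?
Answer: -106439940/121 ≈ -8.7967e+5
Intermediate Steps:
m(u, F) = (u + 1/(-5 + u))**2 (m(u, F) = (1/(-5 + u) + u)**2 = (u + 1/(-5 + u))**2)
(-1039 + m(-6, 4))*(439*2) = (-1039 + (-6 + 1/(-5 - 6))**2)*(439*2) = (-1039 + (-6 + 1/(-11))**2)*878 = (-1039 + (-6 - 1/11)**2)*878 = (-1039 + (-67/11)**2)*878 = (-1039 + 4489/121)*878 = -121230/121*878 = -106439940/121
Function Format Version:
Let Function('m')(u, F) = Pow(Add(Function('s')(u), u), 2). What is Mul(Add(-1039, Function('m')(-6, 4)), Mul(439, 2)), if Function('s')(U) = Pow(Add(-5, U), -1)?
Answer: Rational(-106439940, 121) ≈ -8.7967e+5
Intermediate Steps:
Function('m')(u, F) = Pow(Add(u, Pow(Add(-5, u), -1)), 2) (Function('m')(u, F) = Pow(Add(Pow(Add(-5, u), -1), u), 2) = Pow(Add(u, Pow(Add(-5, u), -1)), 2))
Mul(Add(-1039, Function('m')(-6, 4)), Mul(439, 2)) = Mul(Add(-1039, Pow(Add(-6, Pow(Add(-5, -6), -1)), 2)), Mul(439, 2)) = Mul(Add(-1039, Pow(Add(-6, Pow(-11, -1)), 2)), 878) = Mul(Add(-1039, Pow(Add(-6, Rational(-1, 11)), 2)), 878) = Mul(Add(-1039, Pow(Rational(-67, 11), 2)), 878) = Mul(Add(-1039, Rational(4489, 121)), 878) = Mul(Rational(-121230, 121), 878) = Rational(-106439940, 121)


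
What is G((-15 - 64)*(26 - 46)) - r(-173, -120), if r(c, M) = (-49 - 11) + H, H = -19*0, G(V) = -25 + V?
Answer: 1615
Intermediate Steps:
H = 0
r(c, M) = -60 (r(c, M) = (-49 - 11) + 0 = -60 + 0 = -60)
G((-15 - 64)*(26 - 46)) - r(-173, -120) = (-25 + (-15 - 64)*(26 - 46)) - 1*(-60) = (-25 - 79*(-20)) + 60 = (-25 + 1580) + 60 = 1555 + 60 = 1615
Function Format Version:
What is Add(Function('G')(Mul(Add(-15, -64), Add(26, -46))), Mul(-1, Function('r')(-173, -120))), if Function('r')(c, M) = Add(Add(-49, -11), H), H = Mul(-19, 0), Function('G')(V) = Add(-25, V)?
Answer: 1615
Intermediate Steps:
H = 0
Function('r')(c, M) = -60 (Function('r')(c, M) = Add(Add(-49, -11), 0) = Add(-60, 0) = -60)
Add(Function('G')(Mul(Add(-15, -64), Add(26, -46))), Mul(-1, Function('r')(-173, -120))) = Add(Add(-25, Mul(Add(-15, -64), Add(26, -46))), Mul(-1, -60)) = Add(Add(-25, Mul(-79, -20)), 60) = Add(Add(-25, 1580), 60) = Add(1555, 60) = 1615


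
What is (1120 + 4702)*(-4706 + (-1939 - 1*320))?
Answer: -40550230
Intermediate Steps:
(1120 + 4702)*(-4706 + (-1939 - 1*320)) = 5822*(-4706 + (-1939 - 320)) = 5822*(-4706 - 2259) = 5822*(-6965) = -40550230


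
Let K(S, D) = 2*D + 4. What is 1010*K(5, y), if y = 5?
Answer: 14140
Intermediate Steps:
K(S, D) = 4 + 2*D
1010*K(5, y) = 1010*(4 + 2*5) = 1010*(4 + 10) = 1010*14 = 14140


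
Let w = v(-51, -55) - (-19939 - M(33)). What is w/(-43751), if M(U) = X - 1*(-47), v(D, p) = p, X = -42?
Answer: -19889/43751 ≈ -0.45460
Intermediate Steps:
M(U) = 5 (M(U) = -42 - 1*(-47) = -42 + 47 = 5)
w = 19889 (w = -55 - (-19939 - 1*5) = -55 - (-19939 - 5) = -55 - 1*(-19944) = -55 + 19944 = 19889)
w/(-43751) = 19889/(-43751) = 19889*(-1/43751) = -19889/43751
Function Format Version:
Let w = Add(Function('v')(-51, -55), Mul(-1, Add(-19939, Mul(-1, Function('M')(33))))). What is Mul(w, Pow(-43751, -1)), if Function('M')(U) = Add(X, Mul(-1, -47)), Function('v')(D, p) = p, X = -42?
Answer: Rational(-19889, 43751) ≈ -0.45460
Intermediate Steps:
Function('M')(U) = 5 (Function('M')(U) = Add(-42, Mul(-1, -47)) = Add(-42, 47) = 5)
w = 19889 (w = Add(-55, Mul(-1, Add(-19939, Mul(-1, 5)))) = Add(-55, Mul(-1, Add(-19939, -5))) = Add(-55, Mul(-1, -19944)) = Add(-55, 19944) = 19889)
Mul(w, Pow(-43751, -1)) = Mul(19889, Pow(-43751, -1)) = Mul(19889, Rational(-1, 43751)) = Rational(-19889, 43751)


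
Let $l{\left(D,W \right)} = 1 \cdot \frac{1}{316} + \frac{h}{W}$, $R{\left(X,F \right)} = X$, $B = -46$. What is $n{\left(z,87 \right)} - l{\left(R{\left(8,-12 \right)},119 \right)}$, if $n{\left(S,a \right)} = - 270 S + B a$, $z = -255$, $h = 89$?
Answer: $\frac{2438515949}{37604} \approx 64847.0$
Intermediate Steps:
$l{\left(D,W \right)} = \frac{1}{316} + \frac{89}{W}$ ($l{\left(D,W \right)} = 1 \cdot \frac{1}{316} + \frac{89}{W} = \frac{1}{316} + \frac{89}{W}$)
$n{\left(S,a \right)} = - 270 S - 46 a$
$n{\left(z,87 \right)} - l{\left(R{\left(8,-12 \right)},119 \right)} = \left(\left(-270\right) \left(-255\right) - 4002\right) - \frac{28124 + 119}{316 \cdot 119} = \left(68850 - 4002\right) - \frac{1}{316} \cdot \frac{1}{119} \cdot 28243 = 64848 - \frac{28243}{37604} = \frac{2438515949}{37604}$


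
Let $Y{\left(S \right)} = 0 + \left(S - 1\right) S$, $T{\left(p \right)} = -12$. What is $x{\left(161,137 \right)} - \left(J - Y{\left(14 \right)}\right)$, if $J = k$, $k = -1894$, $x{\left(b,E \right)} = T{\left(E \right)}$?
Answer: $2064$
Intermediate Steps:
$x{\left(b,E \right)} = -12$
$Y{\left(S \right)} = S \left(-1 + S\right)$ ($Y{\left(S \right)} = 0 + \left(S - 1\right) S = 0 + \left(-1 + S\right) S = 0 + S \left(-1 + S\right) = S \left(-1 + S\right)$)
$J = -1894$
$x{\left(161,137 \right)} - \left(J - Y{\left(14 \right)}\right) = -12 + \left(14 \left(-1 + 14\right) - -1894\right) = -12 + \left(14 \cdot 13 + 1894\right) = -12 + \left(182 + 1894\right) = -12 + 2076 = 2064$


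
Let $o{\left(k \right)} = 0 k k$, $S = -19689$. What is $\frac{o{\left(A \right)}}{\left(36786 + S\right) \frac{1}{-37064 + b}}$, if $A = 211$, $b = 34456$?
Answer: $0$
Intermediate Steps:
$o{\left(k \right)} = 0$ ($o{\left(k \right)} = 0 k = 0$)
$\frac{o{\left(A \right)}}{\left(36786 + S\right) \frac{1}{-37064 + b}} = \frac{0}{\left(36786 - 19689\right) \frac{1}{-37064 + 34456}} = \frac{0}{17097 \frac{1}{-2608}} = \frac{0}{17097 \left(- \frac{1}{2608}\right)} = \frac{0}{- \frac{17097}{2608}} = 0 \left(- \frac{2608}{17097}\right) = 0$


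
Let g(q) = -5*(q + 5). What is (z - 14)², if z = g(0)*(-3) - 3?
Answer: 3364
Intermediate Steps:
g(q) = -25 - 5*q (g(q) = -5*(5 + q) = -25 - 5*q)
z = 72 (z = (-25 - 5*0)*(-3) - 3 = (-25 + 0)*(-3) - 3 = -25*(-3) - 3 = 75 - 3 = 72)
(z - 14)² = (72 - 14)² = 58² = 3364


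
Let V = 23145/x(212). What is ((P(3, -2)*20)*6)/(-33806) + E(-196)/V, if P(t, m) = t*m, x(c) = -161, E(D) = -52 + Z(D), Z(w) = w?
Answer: 683235184/391219935 ≈ 1.7464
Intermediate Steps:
E(D) = -52 + D
P(t, m) = m*t
V = -23145/161 (V = 23145/(-161) = 23145*(-1/161) = -23145/161 ≈ -143.76)
((P(3, -2)*20)*6)/(-33806) + E(-196)/V = ((-2*3*20)*6)/(-33806) + (-52 - 196)/(-23145/161) = (-6*20*6)*(-1/33806) - 248*(-161/23145) = -120*6*(-1/33806) + 39928/23145 = -720*(-1/33806) + 39928/23145 = 360/16903 + 39928/23145 = 683235184/391219935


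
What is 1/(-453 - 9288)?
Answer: -1/9741 ≈ -0.00010266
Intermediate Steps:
1/(-453 - 9288) = 1/(-9741) = -1/9741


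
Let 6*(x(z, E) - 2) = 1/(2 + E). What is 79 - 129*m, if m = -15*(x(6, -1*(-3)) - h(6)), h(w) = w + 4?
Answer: -30673/2 ≈ -15337.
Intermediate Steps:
h(w) = 4 + w
x(z, E) = 2 + 1/(6*(2 + E))
m = 239/2 (m = -15*((25 + 12*(-1*(-3)))/(6*(2 - 1*(-3))) - (4 + 6)) = -15*((25 + 12*3)/(6*(2 + 3)) - 1*10) = -15*((1/6)*(25 + 36)/5 - 10) = -15*((1/6)*(1/5)*61 - 10) = -15*(61/30 - 10) = -15*(-239/30) = 239/2 ≈ 119.50)
79 - 129*m = 79 - 129*239/2 = 79 - 30831/2 = -30673/2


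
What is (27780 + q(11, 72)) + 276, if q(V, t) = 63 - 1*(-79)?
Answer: 28198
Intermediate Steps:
q(V, t) = 142 (q(V, t) = 63 + 79 = 142)
(27780 + q(11, 72)) + 276 = (27780 + 142) + 276 = 27922 + 276 = 28198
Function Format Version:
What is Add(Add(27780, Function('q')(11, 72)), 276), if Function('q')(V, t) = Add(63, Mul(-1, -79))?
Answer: 28198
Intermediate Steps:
Function('q')(V, t) = 142 (Function('q')(V, t) = Add(63, 79) = 142)
Add(Add(27780, Function('q')(11, 72)), 276) = Add(Add(27780, 142), 276) = Add(27922, 276) = 28198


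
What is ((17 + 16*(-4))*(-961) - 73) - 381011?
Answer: -335917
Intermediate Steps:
((17 + 16*(-4))*(-961) - 73) - 381011 = ((17 - 64)*(-961) - 73) - 381011 = (-47*(-961) - 73) - 381011 = (45167 - 73) - 381011 = 45094 - 381011 = -335917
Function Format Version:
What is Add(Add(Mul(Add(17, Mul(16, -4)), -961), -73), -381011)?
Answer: -335917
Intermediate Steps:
Add(Add(Mul(Add(17, Mul(16, -4)), -961), -73), -381011) = Add(Add(Mul(Add(17, -64), -961), -73), -381011) = Add(Add(Mul(-47, -961), -73), -381011) = Add(Add(45167, -73), -381011) = Add(45094, -381011) = -335917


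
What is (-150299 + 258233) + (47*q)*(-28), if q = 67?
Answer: 19762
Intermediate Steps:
(-150299 + 258233) + (47*q)*(-28) = (-150299 + 258233) + (47*67)*(-28) = 107934 + 3149*(-28) = 107934 - 88172 = 19762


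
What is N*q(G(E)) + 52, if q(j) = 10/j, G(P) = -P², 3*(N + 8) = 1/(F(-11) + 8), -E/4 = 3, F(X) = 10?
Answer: 204331/3888 ≈ 52.554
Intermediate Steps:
E = -12 (E = -4*3 = -12)
N = -431/54 (N = -8 + 1/(3*(10 + 8)) = -8 + (⅓)/18 = -8 + (⅓)*(1/18) = -8 + 1/54 = -431/54 ≈ -7.9815)
N*q(G(E)) + 52 = -2155/(27*((-1*(-12)²))) + 52 = -2155/(27*((-1*144))) + 52 = -2155/(27*(-144)) + 52 = -2155*(-1)/(27*144) + 52 = -431/54*(-5/72) + 52 = 2155/3888 + 52 = 204331/3888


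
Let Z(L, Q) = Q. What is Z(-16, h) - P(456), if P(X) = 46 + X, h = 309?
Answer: -193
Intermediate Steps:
Z(-16, h) - P(456) = 309 - (46 + 456) = 309 - 1*502 = 309 - 502 = -193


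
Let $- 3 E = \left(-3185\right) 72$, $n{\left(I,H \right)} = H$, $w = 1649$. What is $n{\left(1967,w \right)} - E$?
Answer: $-74791$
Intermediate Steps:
$E = 76440$ ($E = - \frac{\left(-3185\right) 72}{3} = \left(- \frac{1}{3}\right) \left(-229320\right) = 76440$)
$n{\left(1967,w \right)} - E = 1649 - 76440 = -74791$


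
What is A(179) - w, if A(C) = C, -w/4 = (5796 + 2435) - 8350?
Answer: -297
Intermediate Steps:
w = 476 (w = -4*((5796 + 2435) - 8350) = -4*(8231 - 8350) = -4*(-119) = 476)
A(179) - w = 179 - 1*476 = 179 - 476 = -297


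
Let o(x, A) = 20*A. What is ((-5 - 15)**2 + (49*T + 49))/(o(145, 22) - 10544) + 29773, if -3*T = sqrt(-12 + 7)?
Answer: 300825943/10104 + 49*I*sqrt(5)/30312 ≈ 29773.0 + 0.0036147*I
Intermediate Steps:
T = -I*sqrt(5)/3 (T = -sqrt(-12 + 7)/3 = -I*sqrt(5)/3 ≈ -0.74536*I)
((-5 - 15)**2 + (49*T + 49))/(o(145, 22) - 10544) + 29773 = ((-5 - 15)**2 + (49*(-I*sqrt(5)/3) + 49))/(20*22 - 10544) + 29773 = ((-20)**2 + (-49*I*sqrt(5)/3 + 49))/(440 - 10544) + 29773 = (400 + (49 - 49*I*sqrt(5)/3))/(-10104) + 29773 = (449 - 49*I*sqrt(5)/3)*(-1/10104) + 29773 = (-449/10104 + 49*I*sqrt(5)/30312) + 29773 = 300825943/10104 + 49*I*sqrt(5)/30312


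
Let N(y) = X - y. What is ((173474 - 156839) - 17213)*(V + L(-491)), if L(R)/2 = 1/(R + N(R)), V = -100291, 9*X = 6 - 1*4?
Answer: 57962996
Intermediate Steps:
X = 2/9 (X = (6 - 1*4)/9 = (6 - 4)/9 = (1/9)*2 = 2/9 ≈ 0.22222)
N(y) = 2/9 - y
L(R) = 9 (L(R) = 2/(R + (2/9 - R)) = 2/(2/9) = 2*(9/2) = 9)
((173474 - 156839) - 17213)*(V + L(-491)) = ((173474 - 156839) - 17213)*(-100291 + 9) = (16635 - 17213)*(-100282) = -578*(-100282) = 57962996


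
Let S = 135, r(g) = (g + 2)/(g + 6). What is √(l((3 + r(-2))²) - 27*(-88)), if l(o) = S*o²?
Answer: 3*√1479 ≈ 115.37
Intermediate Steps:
r(g) = (2 + g)/(6 + g)
l(o) = 135*o²
√(l((3 + r(-2))²) - 27*(-88)) = √(135*((3 + (2 - 2)/(6 - 2))²)² - 27*(-88)) = √(135*((3 + 0/4)²)² + 2376) = √(135*((3 + (¼)*0)²)² + 2376) = √(135*((3 + 0)²)² + 2376) = √(135*(3²)² + 2376) = √(135*9² + 2376) = √(135*81 + 2376) = √(10935 + 2376) = √13311 = 3*√1479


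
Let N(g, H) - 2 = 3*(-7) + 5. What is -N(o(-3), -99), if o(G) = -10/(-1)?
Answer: 14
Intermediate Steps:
o(G) = 10 (o(G) = -10*(-1) = 10)
N(g, H) = -14 (N(g, H) = 2 + (3*(-7) + 5) = 2 + (-21 + 5) = 2 - 16 = -14)
-N(o(-3), -99) = -1*(-14) = 14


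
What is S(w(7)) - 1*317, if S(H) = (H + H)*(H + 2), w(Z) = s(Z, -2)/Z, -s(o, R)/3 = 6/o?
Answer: -763997/2401 ≈ -318.20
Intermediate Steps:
s(o, R) = -18/o
w(Z) = -18/Z² (w(Z) = (-18/Z)/Z = -18/Z²)
S(H) = 2*H*(2 + H) (S(H) = (2*H)*(2 + H) = 2*H*(2 + H))
S(w(7)) - 1*317 = 2*(-18/7²)*(2 - 18/7²) - 1*317 = 2*(-18*1/49)*(2 - 18*1/49) - 317 = 2*(-18/49)*(2 - 18/49) - 317 = 2*(-18/49)*(80/49) - 317 = -2880/2401 - 317 = -763997/2401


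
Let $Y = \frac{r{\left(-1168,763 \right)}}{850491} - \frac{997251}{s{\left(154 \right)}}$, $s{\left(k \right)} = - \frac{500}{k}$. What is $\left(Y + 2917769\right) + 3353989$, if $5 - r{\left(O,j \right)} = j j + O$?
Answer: $\frac{1398826069064057}{212622750} \approx 6.5789 \cdot 10^{6}$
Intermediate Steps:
$r{\left(O,j \right)} = 5 - O - j^{2}$ ($r{\left(O,j \right)} = 5 - \left(j j + O\right) = 5 - \left(j^{2} + O\right) = 5 - \left(O + j^{2}\right) = 5 - O - j^{2}$)
$Y = \frac{65307635769557}{212622750}$ ($Y = \frac{5 - -1168 - 763^{2}}{850491} - \frac{997251}{\left(-500\right) \frac{1}{154}} = \left(5 + 1168 - 582169\right) \frac{1}{850491} - \frac{997251}{\left(-500\right) \frac{1}{154}} = \left(5 + 1168 - 582169\right) \frac{1}{850491} - \frac{997251}{- \frac{250}{77}} = \left(-580996\right) \frac{1}{850491} - - \frac{76788327}{250} = - \frac{580996}{850491} + \frac{76788327}{250} = \frac{65307635769557}{212622750} \approx 3.0715 \cdot 10^{5}$)
$\left(Y + 2917769\right) + 3353989 = \left(\frac{65307635769557}{212622750} + 2917769\right) + 3353989 = \frac{685691704414307}{212622750} + 3353989 = \frac{1398826069064057}{212622750}$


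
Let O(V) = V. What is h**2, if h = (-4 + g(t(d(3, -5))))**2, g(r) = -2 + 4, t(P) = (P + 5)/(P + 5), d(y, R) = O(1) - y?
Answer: 16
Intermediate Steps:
d(y, R) = 1 - y
t(P) = 1 (t(P) = (5 + P)/(5 + P) = 1)
g(r) = 2
h = 4 (h = (-4 + 2)**2 = (-2)**2 = 4)
h**2 = 4**2 = 16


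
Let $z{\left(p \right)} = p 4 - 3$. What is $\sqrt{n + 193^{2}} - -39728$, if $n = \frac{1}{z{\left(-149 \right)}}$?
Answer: $39728 + \frac{35 \sqrt{10910186}}{599} \approx 39921.0$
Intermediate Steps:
$z{\left(p \right)} = -3 + 4 p$ ($z{\left(p \right)} = 4 p - 3 = -3 + 4 p$)
$n = - \frac{1}{599}$ ($n = \frac{1}{-3 + 4 \left(-149\right)} = \frac{1}{-3 - 596} = \frac{1}{-599} = - \frac{1}{599} \approx -0.0016694$)
$\sqrt{n + 193^{2}} - -39728 = \sqrt{- \frac{1}{599} + 193^{2}} - -39728 = \sqrt{- \frac{1}{599} + 37249} + 39728 = \sqrt{\frac{22312150}{599}} + 39728 = \frac{35 \sqrt{10910186}}{599} + 39728 = 39728 + \frac{35 \sqrt{10910186}}{599}$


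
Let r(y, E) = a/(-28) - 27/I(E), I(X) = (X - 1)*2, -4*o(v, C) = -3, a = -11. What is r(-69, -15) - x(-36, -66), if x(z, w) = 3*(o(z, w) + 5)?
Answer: -3587/224 ≈ -16.013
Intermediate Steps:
o(v, C) = 3/4 (o(v, C) = -1/4*(-3) = 3/4)
x(z, w) = 69/4 (x(z, w) = 3*(3/4 + 5) = 3*(23/4) = 69/4)
I(X) = -2 + 2*X (I(X) = (-1 + X)*2 = -2 + 2*X)
r(y, E) = 11/28 - 27/(-2 + 2*E) (r(y, E) = -11/(-28) - 27/(-2 + 2*E) = -11*(-1/28) - 27/(-2 + 2*E) = 11/28 - 27/(-2 + 2*E))
r(-69, -15) - x(-36, -66) = (-389 + 11*(-15))/(28*(-1 - 15)) - 1*69/4 = (1/28)*(-389 - 165)/(-16) - 69/4 = (1/28)*(-1/16)*(-554) - 69/4 = 277/224 - 69/4 = -3587/224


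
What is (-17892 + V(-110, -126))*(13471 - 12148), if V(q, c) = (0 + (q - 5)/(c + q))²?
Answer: -1318368980061/55696 ≈ -2.3671e+7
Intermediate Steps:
V(q, c) = (-5 + q)²/(c + q)² (V(q, c) = (0 + (-5 + q)/(c + q))² = ((-5 + q)/(c + q))² = (-5 + q)²/(c + q)²)
(-17892 + V(-110, -126))*(13471 - 12148) = (-17892 + (-5 - 110)²/(-126 - 110)²)*(13471 - 12148) = (-17892 + (-115)²/(-236)²)*1323 = (-17892 + 13225*(1/55696))*1323 = (-17892 + 13225/55696)*1323 = -996499607/55696*1323 = -1318368980061/55696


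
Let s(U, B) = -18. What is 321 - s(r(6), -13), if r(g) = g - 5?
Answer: 339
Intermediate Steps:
r(g) = -5 + g
321 - s(r(6), -13) = 321 - 1*(-18) = 321 + 18 = 339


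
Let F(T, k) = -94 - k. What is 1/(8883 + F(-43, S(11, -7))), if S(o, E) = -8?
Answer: 1/8797 ≈ 0.00011368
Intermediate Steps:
1/(8883 + F(-43, S(11, -7))) = 1/(8883 + (-94 - 1*(-8))) = 1/(8883 + (-94 + 8)) = 1/(8883 - 86) = 1/8797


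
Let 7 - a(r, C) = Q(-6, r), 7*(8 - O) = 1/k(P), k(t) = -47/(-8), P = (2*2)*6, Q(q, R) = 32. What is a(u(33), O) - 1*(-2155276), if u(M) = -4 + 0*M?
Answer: 2155251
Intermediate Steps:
u(M) = -4 (u(M) = -4 + 0 = -4)
P = 24 (P = 4*6 = 24)
k(t) = 47/8 (k(t) = -47*(-⅛) = 47/8)
O = 2624/329 (O = 8 - 1/(7*47/8) = 8 - ⅐*8/47 = 8 - 8/329 = 2624/329 ≈ 7.9757)
a(r, C) = -25 (a(r, C) = 7 - 1*32 = 7 - 32 = -25)
a(u(33), O) - 1*(-2155276) = -25 - 1*(-2155276) = -25 + 2155276 = 2155251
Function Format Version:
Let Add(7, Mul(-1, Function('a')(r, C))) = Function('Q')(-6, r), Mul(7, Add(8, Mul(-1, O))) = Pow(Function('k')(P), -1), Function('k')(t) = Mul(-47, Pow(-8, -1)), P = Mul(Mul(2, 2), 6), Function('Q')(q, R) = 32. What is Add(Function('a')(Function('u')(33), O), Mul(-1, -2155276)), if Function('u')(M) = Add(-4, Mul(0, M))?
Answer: 2155251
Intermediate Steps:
Function('u')(M) = -4 (Function('u')(M) = Add(-4, 0) = -4)
P = 24 (P = Mul(4, 6) = 24)
Function('k')(t) = Rational(47, 8) (Function('k')(t) = Mul(-47, Rational(-1, 8)) = Rational(47, 8))
O = Rational(2624, 329) (O = Add(8, Mul(Rational(-1, 7), Pow(Rational(47, 8), -1))) = Add(8, Mul(Rational(-1, 7), Rational(8, 47))) = Add(8, Rational(-8, 329)) = Rational(2624, 329) ≈ 7.9757)
Function('a')(r, C) = -25 (Function('a')(r, C) = Add(7, Mul(-1, 32)) = Add(7, -32) = -25)
Add(Function('a')(Function('u')(33), O), Mul(-1, -2155276)) = Add(-25, Mul(-1, -2155276)) = Add(-25, 2155276) = 2155251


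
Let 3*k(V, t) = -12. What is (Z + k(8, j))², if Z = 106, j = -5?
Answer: 10404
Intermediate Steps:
k(V, t) = -4 (k(V, t) = (⅓)*(-12) = -4)
(Z + k(8, j))² = (106 - 4)² = 102² = 10404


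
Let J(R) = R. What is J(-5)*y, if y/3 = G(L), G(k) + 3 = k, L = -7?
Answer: 150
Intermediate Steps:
G(k) = -3 + k
y = -30 (y = 3*(-3 - 7) = 3*(-10) = -30)
J(-5)*y = -5*(-30) = 150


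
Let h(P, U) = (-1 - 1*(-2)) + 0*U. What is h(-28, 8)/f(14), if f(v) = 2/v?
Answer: 7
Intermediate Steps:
h(P, U) = 1 (h(P, U) = (-1 + 2) + 0 = 1 + 0 = 1)
h(-28, 8)/f(14) = 1/(2/14) = 1/(2*(1/14)) = 1/(⅐) = 1*7 = 7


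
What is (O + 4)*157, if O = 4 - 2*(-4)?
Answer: 2512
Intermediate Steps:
O = 12 (O = 4 + 8 = 12)
(O + 4)*157 = (12 + 4)*157 = 16*157 = 2512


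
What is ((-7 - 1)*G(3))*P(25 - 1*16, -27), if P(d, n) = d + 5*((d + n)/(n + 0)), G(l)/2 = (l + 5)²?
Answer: -37888/3 ≈ -12629.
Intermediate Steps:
G(l) = 2*(5 + l)² (G(l) = 2*(l + 5)² = 2*(5 + l)²)
P(d, n) = d + 5*(d + n)/n (P(d, n) = d + 5*((d + n)/n) = d + 5*(d + n)/n)
((-7 - 1)*G(3))*P(25 - 1*16, -27) = ((-7 - 1)*(2*(5 + 3)²))*(5 + (25 - 1*16) + 5*(25 - 1*16)/(-27)) = (-16*8²)*(5 + (25 - 16) + 5*(25 - 16)*(-1/27)) = (-16*64)*(5 + 9 + 5*9*(-1/27)) = (-8*128)*(5 + 9 - 5/3) = -1024*37/3 = -37888/3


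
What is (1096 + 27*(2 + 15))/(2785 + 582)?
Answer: 1555/3367 ≈ 0.46184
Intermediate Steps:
(1096 + 27*(2 + 15))/(2785 + 582) = (1096 + 27*17)/3367 = (1096 + 459)*(1/3367) = 1555*(1/3367) = 1555/3367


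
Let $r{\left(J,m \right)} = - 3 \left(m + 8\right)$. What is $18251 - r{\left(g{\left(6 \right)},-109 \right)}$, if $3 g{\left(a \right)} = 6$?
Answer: $17948$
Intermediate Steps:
$g{\left(a \right)} = 2$ ($g{\left(a \right)} = \frac{1}{3} \cdot 6 = 2$)
$r{\left(J,m \right)} = -24 - 3 m$ ($r{\left(J,m \right)} = - 3 \left(8 + m\right) = -24 - 3 m$)
$18251 - r{\left(g{\left(6 \right)},-109 \right)} = 18251 - \left(-24 - -327\right) = 18251 - \left(-24 + 327\right) = 18251 - 303 = 17948$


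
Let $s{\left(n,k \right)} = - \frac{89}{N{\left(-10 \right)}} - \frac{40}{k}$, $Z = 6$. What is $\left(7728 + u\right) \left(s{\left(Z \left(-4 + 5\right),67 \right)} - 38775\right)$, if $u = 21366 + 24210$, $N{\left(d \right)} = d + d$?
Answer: $- \frac{692330168862}{335} \approx -2.0667 \cdot 10^{9}$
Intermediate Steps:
$N{\left(d \right)} = 2 d$
$u = 45576$
$s{\left(n,k \right)} = \frac{89}{20} - \frac{40}{k}$ ($s{\left(n,k \right)} = - \frac{89}{2 \left(-10\right)} - \frac{40}{k} = - \frac{89}{-20} - \frac{40}{k} = \left(-89\right) \left(- \frac{1}{20}\right) - \frac{40}{k} = \frac{89}{20} - \frac{40}{k}$)
$\left(7728 + u\right) \left(s{\left(Z \left(-4 + 5\right),67 \right)} - 38775\right) = \left(7728 + 45576\right) \left(\left(\frac{89}{20} - \frac{40}{67}\right) - 38775\right) = 53304 \left(\left(\frac{89}{20} - \frac{40}{67}\right) - 38775\right) = 53304 \left(\frac{5163}{1340} - 38775\right) = 53304 \left(- \frac{51953337}{1340}\right) = - \frac{692330168862}{335}$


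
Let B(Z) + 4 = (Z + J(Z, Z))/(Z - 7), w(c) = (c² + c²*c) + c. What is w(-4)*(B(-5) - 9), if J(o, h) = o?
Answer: 1898/3 ≈ 632.67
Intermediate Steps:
w(c) = c + c² + c³ (w(c) = (c² + c³) + c = c + c² + c³)
B(Z) = -4 + 2*Z/(-7 + Z) (B(Z) = -4 + (Z + Z)/(Z - 7) = -4 + (2*Z)/(-7 + Z) = -4 + 2*Z/(-7 + Z))
w(-4)*(B(-5) - 9) = (-4*(1 - 4 + (-4)²))*(2*(14 - 1*(-5))/(-7 - 5) - 9) = (-4*(1 - 4 + 16))*(2*(14 + 5)/(-12) - 9) = (-4*13)*(2*(-1/12)*19 - 9) = -52*(-19/6 - 9) = -52*(-73/6) = 1898/3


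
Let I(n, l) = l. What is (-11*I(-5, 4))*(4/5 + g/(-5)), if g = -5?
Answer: -396/5 ≈ -79.200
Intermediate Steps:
(-11*I(-5, 4))*(4/5 + g/(-5)) = (-11*4)*(4/5 - 5/(-5)) = -44*(4*(⅕) - 5*(-⅕)) = -44*(⅘ + 1) = -44*9/5 = -396/5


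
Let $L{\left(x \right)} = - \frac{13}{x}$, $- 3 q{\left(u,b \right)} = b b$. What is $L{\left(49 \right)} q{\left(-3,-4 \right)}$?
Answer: $\frac{208}{147} \approx 1.415$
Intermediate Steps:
$q{\left(u,b \right)} = - \frac{b^{2}}{3}$ ($q{\left(u,b \right)} = - \frac{b b}{3} = - \frac{b^{2}}{3}$)
$L{\left(49 \right)} q{\left(-3,-4 \right)} = - \frac{13}{49} \left(- \frac{\left(-4\right)^{2}}{3}\right) = \left(-13\right) \frac{1}{49} \left(\left(- \frac{1}{3}\right) 16\right) = \left(- \frac{13}{49}\right) \left(- \frac{16}{3}\right) = \frac{208}{147}$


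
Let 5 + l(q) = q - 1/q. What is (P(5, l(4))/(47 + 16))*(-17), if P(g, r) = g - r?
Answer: -425/252 ≈ -1.6865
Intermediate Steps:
l(q) = -5 + q - 1/q (l(q) = -5 + (q - 1/q) = -5 + q - 1/q)
(P(5, l(4))/(47 + 16))*(-17) = ((5 - (-5 + 4 - 1/4))/(47 + 16))*(-17) = ((5 - (-5 + 4 - 1*1/4))/63)*(-17) = ((5 - (-5 + 4 - 1/4))/63)*(-17) = ((5 - 1*(-5/4))/63)*(-17) = ((5 + 5/4)/63)*(-17) = ((1/63)*(25/4))*(-17) = (25/252)*(-17) = -425/252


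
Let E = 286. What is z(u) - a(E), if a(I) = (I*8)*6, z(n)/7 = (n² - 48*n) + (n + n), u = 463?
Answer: 1337769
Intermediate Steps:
z(n) = -322*n + 7*n² (z(n) = 7*((n² - 48*n) + (n + n)) = 7*((n² - 48*n) + 2*n) = 7*(n² - 46*n) = -322*n + 7*n²)
a(I) = 48*I (a(I) = (8*I)*6 = 48*I)
z(u) - a(E) = 7*463*(-46 + 463) - 48*286 = 7*463*417 - 1*13728 = 1351497 - 13728 = 1337769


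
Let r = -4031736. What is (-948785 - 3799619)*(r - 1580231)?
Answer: 26647886550668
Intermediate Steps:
(-948785 - 3799619)*(r - 1580231) = (-948785 - 3799619)*(-4031736 - 1580231) = -4748404*(-5611967) = 26647886550668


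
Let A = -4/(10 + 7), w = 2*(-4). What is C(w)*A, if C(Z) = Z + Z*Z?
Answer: -224/17 ≈ -13.176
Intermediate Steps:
w = -8
C(Z) = Z + Z**2
A = -4/17 ≈ -0.23529
C(w)*A = -8*(1 - 8)*(-4/17) = -8*(-7)*(-4/17) = 56*(-4/17) = -224/17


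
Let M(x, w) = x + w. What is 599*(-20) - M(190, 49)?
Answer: -12219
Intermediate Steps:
M(x, w) = w + x
599*(-20) - M(190, 49) = 599*(-20) - (49 + 190) = -11980 - 1*239 = -11980 - 239 = -12219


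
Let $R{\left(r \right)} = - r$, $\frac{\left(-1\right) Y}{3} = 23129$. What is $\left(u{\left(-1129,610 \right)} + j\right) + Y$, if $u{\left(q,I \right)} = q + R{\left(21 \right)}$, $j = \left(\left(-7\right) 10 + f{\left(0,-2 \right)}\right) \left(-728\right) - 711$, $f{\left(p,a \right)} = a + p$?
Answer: $-18832$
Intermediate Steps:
$Y = -69387$ ($Y = \left(-3\right) 23129 = -69387$)
$j = 51705$ ($j = \left(\left(-7\right) 10 + \left(-2 + 0\right)\right) \left(-728\right) - 711 = \left(-70 - 2\right) \left(-728\right) - 711 = \left(-72\right) \left(-728\right) - 711 = 52416 - 711 = 51705$)
$u{\left(q,I \right)} = -21 + q$ ($u{\left(q,I \right)} = q - 21 = -21 + q$)
$\left(u{\left(-1129,610 \right)} + j\right) + Y = \left(\left(-21 - 1129\right) + 51705\right) - 69387 = \left(-1150 + 51705\right) - 69387 = 50555 - 69387 = -18832$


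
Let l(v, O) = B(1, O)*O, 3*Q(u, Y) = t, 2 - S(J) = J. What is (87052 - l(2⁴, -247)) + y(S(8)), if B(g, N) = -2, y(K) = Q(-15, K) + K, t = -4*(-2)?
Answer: 259664/3 ≈ 86555.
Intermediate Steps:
S(J) = 2 - J
t = 8
Q(u, Y) = 8/3 (Q(u, Y) = (⅓)*8 = 8/3)
y(K) = 8/3 + K
l(v, O) = -2*O
(87052 - l(2⁴, -247)) + y(S(8)) = (87052 - (-2)*(-247)) + (8/3 + (2 - 1*8)) = (87052 - 1*494) + (8/3 + (2 - 8)) = (87052 - 494) + (8/3 - 6) = 86558 - 10/3 = 259664/3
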